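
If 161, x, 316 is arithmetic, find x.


AM = (161 + 316)/2 = 477/2 = 238.5

AM = 238.5


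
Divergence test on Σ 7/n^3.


lim(n→∞) 7/n^3 = 0
lim aₙ = 0 → nth-term test is INCONCLUSIVE
(Need other tests; this is actually a convergent p-series with p=3 > 1)

Inconclusive (lim aₙ = 0; need another test)


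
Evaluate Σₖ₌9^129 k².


Σₖ₌9^129 k² = Σₖ₌₁^129 k² − Σₖ₌₁^8 k²
= 129·130·259/6 − 8·9·17/6
= 723905 − 204 = 723701

Σk² = 723701


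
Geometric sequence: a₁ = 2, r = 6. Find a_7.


aₙ = a₁·r^(n-1)
= 2×6^6
= 2×46656
= 93312

a_7 = 93312


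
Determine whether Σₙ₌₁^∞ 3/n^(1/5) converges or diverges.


p-series test: Σ c/n^p converges if p > 1, diverges if p ≤ 1 (constant c > 0 doesn't affect convergence).
p = 1/5
1/5 ≤ 1 → DIVERGES

Diverges (p = 1/5 ≤ 1)


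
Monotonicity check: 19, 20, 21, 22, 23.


Differences: 1, 1, 1, 1
All differences > 0 → strictly INCREASING

Monotonically increasing


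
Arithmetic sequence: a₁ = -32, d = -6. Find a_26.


aₙ = a₁ + (n-1)d
= -32 + (26-1)×-6
= -32 - 150
= -182

a_26 = -182


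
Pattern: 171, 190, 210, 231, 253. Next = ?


Pattern: triangular numbers: n(n+1)/2
Terms: 171, 190, 210, 231, 253
Next term = 276

Next term = 276


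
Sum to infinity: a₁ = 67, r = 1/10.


S∞ = a₁/(1-r) = 67/(1 - 1/10)
= 67/(9/10)
= 670/9

S∞ = 670/9


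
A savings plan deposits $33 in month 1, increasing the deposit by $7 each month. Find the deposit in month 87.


aₙ = a₁ + (n-1)d
= 33 + (87-1)×7
= 33 + 602
= 635

a_87 = 635


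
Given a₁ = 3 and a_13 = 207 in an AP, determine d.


d = (aₙ - a₁)/(n-1)
= (207 - 3)/(13-1)
= 204/12 = 17

d = 17


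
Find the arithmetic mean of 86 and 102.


AM = (86 + 102)/2 = 188/2 = 94

AM = 94


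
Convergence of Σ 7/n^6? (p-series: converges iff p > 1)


p-series test: Σ c/n^p converges if p > 1, diverges if p ≤ 1 (constant c > 0 doesn't affect convergence).
p = 6
6 > 1 → CONVERGES

Converges (p = 6 > 1)


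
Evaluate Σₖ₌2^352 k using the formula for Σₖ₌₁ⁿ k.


Σₖ₌2^352 k = Σₖ₌₁^352 k − Σₖ₌₁^1 k
= 352·353/2 − 1·2/2
= 62128 − 1 = 62127

Σk = 62127


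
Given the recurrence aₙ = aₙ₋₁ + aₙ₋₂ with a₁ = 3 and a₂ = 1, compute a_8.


Computing iteratively: 3, 1, 4, 5, 9, 14, 23, 37
a_8 = 37

a_8 = 37


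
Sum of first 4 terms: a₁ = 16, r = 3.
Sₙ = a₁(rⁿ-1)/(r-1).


Sₙ = 16×(3^4 - 1)/(3 - 1)
= 16×(81 - 1)/2
= 16×80/2
= 640

S_4 = 640


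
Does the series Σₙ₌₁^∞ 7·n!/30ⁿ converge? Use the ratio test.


aₙ = 7·n!/30^n
a_{n+1}/aₙ = (n+1)!/30^(n+1) × 30^n/n!  (constant 7 cancels)
= (n+1)/30
L = lim(n→∞) (n+1)/30 = ∞
L > 1 → series DIVERGES

Diverges (ratio test: L = ∞ > 1)


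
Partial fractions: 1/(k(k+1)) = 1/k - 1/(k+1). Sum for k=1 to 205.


1/(k(k+1)) = 1/k - 1/(k+1) (partial fractions)
Telescoping: Σ = 1 - 1/206 = 205/206

Sum = 205/206


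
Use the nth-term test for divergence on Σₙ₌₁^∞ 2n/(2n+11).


lim(n→∞) 2n/(2n+11) = 2/2 = 1  (divide numerator and denominator by n)
lim aₙ = 1 ≠ 0 → series DIVERGES

Diverges (lim aₙ = 1 ≠ 0)


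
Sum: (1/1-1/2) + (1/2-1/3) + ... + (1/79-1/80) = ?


Telescoping: adjacent terms cancel.
= 1/1 - 1/80
= 1 - 1/80 = 79/80

Sum = 79/80


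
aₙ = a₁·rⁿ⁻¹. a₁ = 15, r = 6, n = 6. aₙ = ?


aₙ = a₁·r^(n-1)
= 15×6^5
= 15×7776
= 116640

a_6 = 116640


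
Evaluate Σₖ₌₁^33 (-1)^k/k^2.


S = -1 + 1/4 - 1/9 + 1/16 - 1/25 + 1/36 - 1/49 + 1/64 ± ...
= -0.8229
(Full series converges to -π²/12 ≈ -0.8225)

S_33 = -0.8229


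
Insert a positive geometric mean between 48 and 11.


GM = √(48×11) = √528 = 22.9783

GM = 22.9783


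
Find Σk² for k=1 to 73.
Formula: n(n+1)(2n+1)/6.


n = 73
n(n+1)(2n+1)/6 = 73×74×147/6
= 794094/6 = 132349

Σk² = 132349


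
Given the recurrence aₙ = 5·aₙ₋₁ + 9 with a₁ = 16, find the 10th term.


Computing step by step:
a_1 = 16
a_2 = 89
a_3 = 454
a_4 = 2279
a_5 = 11404
a_6 = 57029
a_7 = 285154
a_8 = 1425779
a_9 = 7128904
a_10 = 35644529


a_10 = 35644529


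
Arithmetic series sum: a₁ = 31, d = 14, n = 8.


aₙ = 31 + (8-1)×14 = 129
Sₙ = n(a₁+aₙ)/2 = 8×(31+129)/2
= 8×160/2 = 640

S_8 = 640


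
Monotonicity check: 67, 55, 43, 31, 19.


Differences: -12, -12, -12, -12
All differences < 0 → strictly DECREASING

Monotonically decreasing


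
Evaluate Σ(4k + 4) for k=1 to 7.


Σ(4k+4) = 4·Σk + 4·n
= 4·28 + 4·7
= 112 + 28 = 140

Σ = 140


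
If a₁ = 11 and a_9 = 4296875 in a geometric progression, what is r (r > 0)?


r^(n-1) = aₙ/a₁
r^8 = 4296875/11 = 390625
r = 390625^(1/8)
= ±5; taking r > 0 gives r = 5

r = 5


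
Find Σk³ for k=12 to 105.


Σₖ₌12^105 k³ = [105·106/2]² − [11·12/2]²
= 30969225 − 4356 = 30964869

Σk³ = 30964869


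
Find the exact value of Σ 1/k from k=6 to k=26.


Σₖ₌6^26 1/k = 1/6 + 1/7 + 1/8 + ... + 1/26
= 14019926807/8923714800
≈ 1.5711

Sum = 14019926807/8923714800 ≈ 1.5711


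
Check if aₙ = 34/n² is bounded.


a₁ = 34, a₂ = 34/4, a₃ = 34/9, ...
0 < aₙ ≤ 34 for all n ≥ 1
The sequence IS bounded

Bounded (0 < aₙ ≤ 34)


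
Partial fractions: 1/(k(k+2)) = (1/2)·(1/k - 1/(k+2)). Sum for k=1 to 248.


1/(k(k+2)) = (1/2)·(1/k - 1/(k+2)) (partial fractions)
Telescoping: Σ = (1/2)·(1 + 1/2 - 1/249 - 1/250) = 23219/31125

Sum = 23219/31125


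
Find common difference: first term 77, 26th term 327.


d = (aₙ - a₁)/(n-1)
= (327 - 77)/(26-1)
= 250/25 = 10

d = 10


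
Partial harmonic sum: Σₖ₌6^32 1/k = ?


Σₖ₌6^32 1/k = 1/6 + 1/7 + 1/8 + ... + 1/32
= 256339679848919/144403552893600
≈ 1.7752

Sum = 256339679848919/144403552893600 ≈ 1.7752


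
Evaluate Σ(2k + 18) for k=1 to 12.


Σ(2k+18) = 2·Σk + 18·n
= 2·78 + 18·12
= 156 + 216 = 372

Σ = 372


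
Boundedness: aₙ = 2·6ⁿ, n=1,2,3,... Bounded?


aₙ = 2·6ⁿ → as n→∞, aₙ→∞ (since base 6 > 1)
No finite upper bound exists
The sequence is UNBOUNDED

Unbounded (aₙ → ∞ as n → ∞)


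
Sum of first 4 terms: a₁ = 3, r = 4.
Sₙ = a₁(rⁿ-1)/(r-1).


Sₙ = 3×(4^4 - 1)/(4 - 1)
= 3×(256 - 1)/3
= 3×255/3
= 255

S_4 = 255


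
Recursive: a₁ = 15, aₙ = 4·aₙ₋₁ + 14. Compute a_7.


Computing step by step:
a_1 = 15
a_2 = 74
a_3 = 310
a_4 = 1254
a_5 = 5030
a_6 = 20134
a_7 = 80550


a_7 = 80550


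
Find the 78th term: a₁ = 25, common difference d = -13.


aₙ = a₁ + (n-1)d
= 25 + (78-1)×-13
= 25 - 1001
= -976

a_78 = -976


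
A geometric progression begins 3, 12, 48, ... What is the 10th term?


aₙ = a₁·r^(n-1)
= 3×4^9
= 3×262144
= 786432

a_10 = 786432


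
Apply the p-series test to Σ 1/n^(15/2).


p-series test: Σ c/n^p converges if p > 1, diverges if p ≤ 1 (constant c > 0 doesn't affect convergence).
p = 15/2
15/2 > 1 → CONVERGES

Converges (p = 15/2 > 1)


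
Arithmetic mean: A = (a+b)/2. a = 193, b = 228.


AM = (193 + 228)/2 = 421/2 = 210.5

AM = 210.5


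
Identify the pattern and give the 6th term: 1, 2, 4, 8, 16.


Pattern: geometric (r=2)
Terms: 1, 2, 4, 8, 16
Next term = 32

Next term = 32


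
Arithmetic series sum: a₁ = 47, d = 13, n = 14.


aₙ = 47 + (14-1)×13 = 216
Sₙ = n(a₁+aₙ)/2 = 14×(47+216)/2
= 14×263/2 = 1841

S_14 = 1841


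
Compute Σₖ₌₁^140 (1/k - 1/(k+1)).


Telescoping: adjacent terms cancel.
= 1/1 - 1/141
= 1 - 1/141 = 140/141

Sum = 140/141


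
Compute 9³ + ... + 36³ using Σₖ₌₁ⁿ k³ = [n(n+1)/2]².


Σₖ₌9^36 k³ = [36·37/2]² − [8·9/2]²
= 443556 − 1296 = 442260

Σk³ = 442260


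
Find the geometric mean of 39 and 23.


GM = √(39×23) = √897 = 29.95

GM = 29.95


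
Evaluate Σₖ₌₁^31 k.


n(n+1)/2 = 31×32/2 = 992/2 = 496

Σk = 496


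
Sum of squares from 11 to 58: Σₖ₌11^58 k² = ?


Σₖ₌11^58 k² = Σₖ₌₁^58 k² − Σₖ₌₁^10 k²
= 58·59·117/6 − 10·11·21/6
= 66729 − 385 = 66344

Σk² = 66344


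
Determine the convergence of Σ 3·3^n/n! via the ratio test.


aₙ = 3·3^n/n!
a_{n+1}/aₙ = 3^(n+1)/(n+1)! × n!/3^n  (constant 3 cancels)
= 3/(n+1)
L = lim(n→∞) 3/(n+1) = 0
L < 1 → series CONVERGES

Converges (ratio test: L = 0 < 1)


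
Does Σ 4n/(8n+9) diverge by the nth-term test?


lim(n→∞) 4n/(8n+9) = 4/8 = 1/2  (divide numerator and denominator by n)
lim aₙ = 1/2 ≠ 0 → series DIVERGES

Diverges (lim aₙ = 1/2 ≠ 0)


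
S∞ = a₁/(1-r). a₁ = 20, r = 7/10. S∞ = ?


S∞ = a₁/(1-r) = 20/(1 - 7/10)
= 20/(3/10)
= 200/3

S∞ = 200/3


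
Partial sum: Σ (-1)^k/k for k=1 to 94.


S = -1 + 1/2 - 1/3 + 1/4 - 1/5 + 1/6 - 1/7 + 1/8 ± ...
= -0.6879
(Full series converges to -ln(2) ≈ -0.6931)

S_94 = -0.6879


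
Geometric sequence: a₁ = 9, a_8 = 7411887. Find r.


r^(n-1) = aₙ/a₁
r^7 = 7411887/9 = 823543
r = 823543^(1/7)
= 7

r = 7


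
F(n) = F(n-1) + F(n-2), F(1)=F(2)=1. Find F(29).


Fibonacci sequence: 1, 1, 2, 3, 5, 8, 13, 21, 34, 55, 89, ...
F(29) = 514229

F(29) = 514229


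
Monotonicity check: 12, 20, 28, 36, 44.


Differences: 8, 8, 8, 8
All differences > 0 → strictly INCREASING

Monotonically increasing


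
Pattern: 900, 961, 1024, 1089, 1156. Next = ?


Pattern: perfect squares: n²
Terms: 900, 961, 1024, 1089, 1156
Next term = 1225

Next term = 1225


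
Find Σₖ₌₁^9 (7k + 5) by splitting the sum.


Σ(7k+5) = 7·Σk + 5·n
= 7·45 + 5·9
= 315 + 45 = 360

Σ = 360


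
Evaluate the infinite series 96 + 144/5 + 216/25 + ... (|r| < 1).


S∞ = a₁/(1-r) = 96/(1 - 3/10)
= 96/(7/10)
= 960/7

S∞ = 960/7


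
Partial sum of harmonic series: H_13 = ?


H_13 = 1/1 + 1/2 + 1/3 + ... + 1/13
= 1145993/360360
≈ 3.1801

H_13 = 1145993/360360 ≈ 3.1801


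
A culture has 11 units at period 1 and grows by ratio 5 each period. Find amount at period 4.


aₙ = a₁·r^(n-1)
= 11×5^3
= 11×125
= 1375

a_4 = 1375


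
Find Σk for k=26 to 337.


Σₖ₌26^337 k = Σₖ₌₁^337 k − Σₖ₌₁^25 k
= 337·338/2 − 25·26/2
= 56953 − 325 = 56628

Σk = 56628


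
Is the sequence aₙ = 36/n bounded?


a₁ = 36, a₂ = 36/2, a₃ = 36/3, ...
0 < aₙ ≤ 36 for all n ≥ 1
Lower bound: 0, Upper bound: 36
The sequence IS bounded

Bounded (0 < aₙ ≤ 36)


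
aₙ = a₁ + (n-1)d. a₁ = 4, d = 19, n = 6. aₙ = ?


aₙ = a₁ + (n-1)d
= 4 + (6-1)×19
= 4 + 95
= 99

a_6 = 99


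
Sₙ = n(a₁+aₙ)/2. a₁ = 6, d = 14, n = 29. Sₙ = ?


aₙ = 6 + (29-1)×14 = 398
Sₙ = n(a₁+aₙ)/2 = 29×(6+398)/2
= 29×404/2 = 5858

S_29 = 5858


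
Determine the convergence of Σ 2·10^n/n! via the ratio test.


aₙ = 2·10^n/n!
a_{n+1}/aₙ = 10^(n+1)/(n+1)! × n!/10^n  (constant 2 cancels)
= 10/(n+1)
L = lim(n→∞) 10/(n+1) = 0
L < 1 → series CONVERGES

Converges (ratio test: L = 0 < 1)


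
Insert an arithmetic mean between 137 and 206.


AM = (137 + 206)/2 = 343/2 = 171.5

AM = 171.5


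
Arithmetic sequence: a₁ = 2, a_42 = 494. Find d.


d = (aₙ - a₁)/(n-1)
= (494 - 2)/(42-1)
= 492/41 = 12

d = 12


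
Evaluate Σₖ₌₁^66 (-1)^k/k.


S = -1 + 1/2 - 1/3 + 1/4 - 1/5 + 1/6 - 1/7 + 1/8 ± ...
= -0.6856
(Full series converges to -ln(2) ≈ -0.6931)

S_66 = -0.6856


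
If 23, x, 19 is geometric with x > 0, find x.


GM = √(23×19) = √437 = 20.9045

GM = 20.9045


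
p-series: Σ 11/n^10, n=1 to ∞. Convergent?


p-series test: Σ c/n^p converges if p > 1, diverges if p ≤ 1 (constant c > 0 doesn't affect convergence).
p = 10
10 > 1 → CONVERGES

Converges (p = 10 > 1)


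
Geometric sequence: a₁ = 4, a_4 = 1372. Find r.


r^(n-1) = aₙ/a₁
r^3 = 1372/4 = 343
r = 343^(1/3)
= 7

r = 7


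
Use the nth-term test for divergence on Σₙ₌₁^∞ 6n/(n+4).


lim(n→∞) 6n/(n+4) = 6/1 = 6  (divide numerator and denominator by n)
lim aₙ = 6 ≠ 0 → series DIVERGES

Diverges (lim aₙ = 6 ≠ 0)


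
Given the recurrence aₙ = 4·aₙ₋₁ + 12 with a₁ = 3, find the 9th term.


Computing step by step:
a_1 = 3
a_2 = 24
a_3 = 108
a_4 = 444
a_5 = 1788
a_6 = 7164
a_7 = 28668
a_8 = 114684
a_9 = 458748


a_9 = 458748


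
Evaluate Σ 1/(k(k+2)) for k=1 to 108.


1/(k(k+2)) = (1/2)·(1/k - 1/(k+2)) (partial fractions)
Telescoping: Σ = (1/2)·(1 + 1/2 - 1/109 - 1/110) = 8883/11990

Sum = 8883/11990


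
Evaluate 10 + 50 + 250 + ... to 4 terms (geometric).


Sₙ = 10×(5^4 - 1)/(5 - 1)
= 10×(625 - 1)/4
= 10×624/4
= 1560

S_4 = 1560


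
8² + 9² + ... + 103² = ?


Σₖ₌8^103 k² = Σₖ₌₁^103 k² − Σₖ₌₁^7 k²
= 103·104·207/6 − 7·8·15/6
= 369564 − 140 = 369424

Σk² = 369424


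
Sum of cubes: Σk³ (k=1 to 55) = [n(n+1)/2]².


n(n+1)/2 = 55×56/2 = 1540
Σk³ = 1540² = 2371600

Σk³ = 2371600


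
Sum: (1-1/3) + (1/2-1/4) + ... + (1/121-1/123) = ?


Telescoping with gap 2: two head and two tail terms survive.
= (1 + 1/2) - (1/122 + 1/123)
= 3/2 - 1/122 - 1/123 = 11132/7503

Sum = 11132/7503


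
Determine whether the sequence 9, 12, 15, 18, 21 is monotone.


Differences: 3, 3, 3, 3
All differences > 0 → strictly INCREASING

Monotonically increasing


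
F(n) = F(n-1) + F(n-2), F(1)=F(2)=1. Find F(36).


Fibonacci sequence: 1, 1, 2, 3, 5, 8, 13, 21, 34, 55, 89, ...
F(36) = 14930352

F(36) = 14930352


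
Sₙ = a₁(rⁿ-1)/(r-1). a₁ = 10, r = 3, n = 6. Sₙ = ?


Sₙ = 10×(3^6 - 1)/(3 - 1)
= 10×(729 - 1)/2
= 10×728/2
= 3640

S_6 = 3640


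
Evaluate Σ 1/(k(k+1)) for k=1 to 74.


1/(k(k+1)) = 1/k - 1/(k+1) (partial fractions)
Telescoping: Σ = 1 - 1/75 = 74/75

Sum = 74/75


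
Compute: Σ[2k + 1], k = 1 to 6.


Σ(2k+1) = 2·Σk + 1·n
= 2·21 + 1·6
= 42 + 6 = 48

Σ = 48


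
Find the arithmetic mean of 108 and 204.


AM = (108 + 204)/2 = 312/2 = 156

AM = 156


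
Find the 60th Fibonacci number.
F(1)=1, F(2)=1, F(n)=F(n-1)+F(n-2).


Fibonacci sequence: 1, 1, 2, 3, 5, 8, 13, 21, 34, 55, 89, ...
F(60) = 1548008755920

F(60) = 1548008755920


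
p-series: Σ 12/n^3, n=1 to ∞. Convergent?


p-series test: Σ c/n^p converges if p > 1, diverges if p ≤ 1 (constant c > 0 doesn't affect convergence).
p = 3
3 > 1 → CONVERGES

Converges (p = 3 > 1)


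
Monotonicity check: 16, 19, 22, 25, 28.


Differences: 3, 3, 3, 3
All differences > 0 → strictly INCREASING

Monotonically increasing


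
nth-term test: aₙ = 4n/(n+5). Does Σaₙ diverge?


lim(n→∞) 4n/(n+5) = 4/1 = 4  (divide numerator and denominator by n)
lim aₙ = 4 ≠ 0 → series DIVERGES

Diverges (lim aₙ = 4 ≠ 0)


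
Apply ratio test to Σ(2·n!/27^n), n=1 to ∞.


aₙ = 2·n!/27^n
a_{n+1}/aₙ = (n+1)!/27^(n+1) × 27^n/n!  (constant 2 cancels)
= (n+1)/27
L = lim(n→∞) (n+1)/27 = ∞
L > 1 → series DIVERGES

Diverges (ratio test: L = ∞ > 1)


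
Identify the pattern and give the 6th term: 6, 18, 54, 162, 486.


Pattern: geometric (r=3)
Terms: 6, 18, 54, 162, 486
Next term = 1458

Next term = 1458


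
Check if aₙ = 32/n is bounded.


a₁ = 32, a₂ = 32/2, a₃ = 32/3, ...
0 < aₙ ≤ 32 for all n ≥ 1
Lower bound: 0, Upper bound: 32
The sequence IS bounded

Bounded (0 < aₙ ≤ 32)


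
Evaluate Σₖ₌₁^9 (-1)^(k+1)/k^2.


S = 1 - 1/4 + 1/9 - 1/16 + 1/25 - 1/36 + 1/49 - 1/64 ± ...
= 0.828
(Full series converges to +π²/12 ≈ +0.8225)

S_9 = 0.828


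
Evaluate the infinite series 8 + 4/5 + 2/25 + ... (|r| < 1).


S∞ = a₁/(1-r) = 8/(1 - 1/10)
= 8/(9/10)
= 80/9

S∞ = 80/9


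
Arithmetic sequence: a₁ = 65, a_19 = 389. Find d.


d = (aₙ - a₁)/(n-1)
= (389 - 65)/(19-1)
= 324/18 = 18

d = 18


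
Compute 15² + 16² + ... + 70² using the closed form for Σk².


Σₖ₌15^70 k² = Σₖ₌₁^70 k² − Σₖ₌₁^14 k²
= 70·71·141/6 − 14·15·29/6
= 116795 − 1015 = 115780

Σk² = 115780


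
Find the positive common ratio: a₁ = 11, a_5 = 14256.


r^(n-1) = aₙ/a₁
r^4 = 14256/11 = 1296
r = 1296^(1/4)
= ±6; taking r > 0 gives r = 6

r = 6


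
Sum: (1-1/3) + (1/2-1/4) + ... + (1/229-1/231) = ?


Telescoping with gap 2: two head and two tail terms survive.
= (1 + 1/2) - (1/230 + 1/231)
= 3/2 - 1/230 - 1/231 = 39617/26565

Sum = 39617/26565


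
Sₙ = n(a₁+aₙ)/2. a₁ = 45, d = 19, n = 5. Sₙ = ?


aₙ = 45 + (5-1)×19 = 121
Sₙ = n(a₁+aₙ)/2 = 5×(45+121)/2
= 5×166/2 = 415

S_5 = 415


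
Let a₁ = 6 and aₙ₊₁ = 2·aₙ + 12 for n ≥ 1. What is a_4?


Computing step by step:
a_1 = 6
a_2 = 24
a_3 = 60
a_4 = 132


a_4 = 132


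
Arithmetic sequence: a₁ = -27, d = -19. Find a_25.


aₙ = a₁ + (n-1)d
= -27 + (25-1)×-19
= -27 - 456
= -483

a_25 = -483


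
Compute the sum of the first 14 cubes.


n(n+1)/2 = 14×15/2 = 105
Σk³ = 105² = 11025

Σk³ = 11025


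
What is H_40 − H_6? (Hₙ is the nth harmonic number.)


Σₖ₌7^40 1/k = 1/7 + 1/8 + 1/9 + ... + 1/40
= 888161829393373/485721041551200
≈ 1.8285

Sum = 888161829393373/485721041551200 ≈ 1.8285


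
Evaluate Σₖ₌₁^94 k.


n(n+1)/2 = 94×95/2 = 8930/2 = 4465

Σk = 4465


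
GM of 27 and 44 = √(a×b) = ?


GM = √(27×44) = √1188 = 34.4674

GM = 34.4674


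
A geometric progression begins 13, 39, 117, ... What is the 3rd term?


aₙ = a₁·r^(n-1)
= 13×3^2
= 13×9
= 117

a_3 = 117


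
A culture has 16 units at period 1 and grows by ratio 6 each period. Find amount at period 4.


aₙ = a₁·r^(n-1)
= 16×6^3
= 16×216
= 3456

a_4 = 3456


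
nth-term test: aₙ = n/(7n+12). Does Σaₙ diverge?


lim(n→∞) n/(7n+12) = 1/7 = 1/7  (divide numerator and denominator by n)
lim aₙ = 1/7 ≠ 0 → series DIVERGES

Diverges (lim aₙ = 1/7 ≠ 0)


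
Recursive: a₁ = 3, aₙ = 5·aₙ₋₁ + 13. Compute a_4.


Computing step by step:
a_1 = 3
a_2 = 28
a_3 = 153
a_4 = 778


a_4 = 778


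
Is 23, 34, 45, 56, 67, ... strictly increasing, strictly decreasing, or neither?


Differences: 11, 11, 11, 11
All differences > 0 → strictly INCREASING

Monotonically increasing


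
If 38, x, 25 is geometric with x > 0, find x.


GM = √(38×25) = √950 = 30.8221

GM = 30.8221


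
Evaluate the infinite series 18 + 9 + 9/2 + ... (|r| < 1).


S∞ = a₁/(1-r) = 18/(1 - 1/2)
= 18/(1/2)
= 36

S∞ = 36


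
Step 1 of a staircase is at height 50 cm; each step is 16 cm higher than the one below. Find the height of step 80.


aₙ = a₁ + (n-1)d
= 50 + (80-1)×16
= 50 + 1264
= 1314

a_80 = 1314


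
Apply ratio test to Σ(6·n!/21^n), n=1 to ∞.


aₙ = 6·n!/21^n
a_{n+1}/aₙ = (n+1)!/21^(n+1) × 21^n/n!  (constant 6 cancels)
= (n+1)/21
L = lim(n→∞) (n+1)/21 = ∞
L > 1 → series DIVERGES

Diverges (ratio test: L = ∞ > 1)


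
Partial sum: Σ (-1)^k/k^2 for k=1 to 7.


S = -1 + 1/4 - 1/9 + 1/16 - 1/25 + 1/36 - 1/49
= -0.8312
(Full series converges to -π²/12 ≈ -0.8225)

S_7 = -0.8312


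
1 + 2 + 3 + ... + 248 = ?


n(n+1)/2 = 248×249/2 = 61752/2 = 30876

Σk = 30876


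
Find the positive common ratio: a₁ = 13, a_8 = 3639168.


r^(n-1) = aₙ/a₁
r^7 = 3639168/13 = 279936
r = 279936^(1/7)
= 6

r = 6


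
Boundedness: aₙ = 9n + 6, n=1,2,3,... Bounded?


aₙ = 9n + 6 → as n→∞, aₙ→∞
No finite upper bound exists
The sequence is UNBOUNDED

Unbounded (aₙ → ∞ as n → ∞)


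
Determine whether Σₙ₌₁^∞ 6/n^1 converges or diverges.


p-series test: Σ c/n^p converges if p > 1, diverges if p ≤ 1 (constant c > 0 doesn't affect convergence).
p = 1
1 ≤ 1 → DIVERGES

Diverges (p = 1 ≤ 1)


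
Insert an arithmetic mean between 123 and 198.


AM = (123 + 198)/2 = 321/2 = 160.5

AM = 160.5


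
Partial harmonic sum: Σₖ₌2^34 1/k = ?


Σₖ₌2^34 1/k = 1/2 + 1/3 + 1/4 + ... + 1/34
= 40934600117149/13127595717600
≈ 3.1182

Sum = 40934600117149/13127595717600 ≈ 3.1182


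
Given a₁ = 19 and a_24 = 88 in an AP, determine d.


d = (aₙ - a₁)/(n-1)
= (88 - 19)/(24-1)
= 69/23 = 3

d = 3


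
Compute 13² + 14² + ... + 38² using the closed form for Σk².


Σₖ₌13^38 k² = Σₖ₌₁^38 k² − Σₖ₌₁^12 k²
= 38·39·77/6 − 12·13·25/6
= 19019 − 650 = 18369

Σk² = 18369


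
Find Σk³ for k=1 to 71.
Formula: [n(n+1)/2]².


n(n+1)/2 = 71×72/2 = 2556
Σk³ = 2556² = 6533136

Σk³ = 6533136


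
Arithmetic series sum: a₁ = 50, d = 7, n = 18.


aₙ = 50 + (18-1)×7 = 169
Sₙ = n(a₁+aₙ)/2 = 18×(50+169)/2
= 18×219/2 = 1971

S_18 = 1971


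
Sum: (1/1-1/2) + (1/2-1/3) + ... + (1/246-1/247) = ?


Telescoping: adjacent terms cancel.
= 1/1 - 1/247
= 1 - 1/247 = 246/247

Sum = 246/247


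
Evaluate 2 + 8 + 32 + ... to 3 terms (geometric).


Sₙ = 2×(4^3 - 1)/(4 - 1)
= 2×(64 - 1)/3
= 2×63/3
= 42

S_3 = 42


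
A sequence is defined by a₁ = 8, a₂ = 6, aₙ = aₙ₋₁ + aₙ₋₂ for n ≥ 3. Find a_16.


Computing iteratively: 8, 6, 14, 20, 34, 54, 88, 142, 230, 372, 602, 974, ...
a_16 = 6676

a_16 = 6676


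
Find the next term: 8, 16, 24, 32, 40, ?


Pattern: arithmetic (d=8)
Terms: 8, 16, 24, 32, 40
Next term = 48

Next term = 48


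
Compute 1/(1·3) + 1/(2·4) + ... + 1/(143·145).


1/(k(k+2)) = (1/2)·(1/k - 1/(k+2)) (partial fractions)
Telescoping: Σ = (1/2)·(1 + 1/2 - 1/144 - 1/145) = 31031/41760

Sum = 31031/41760


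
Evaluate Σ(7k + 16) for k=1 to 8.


Σ(7k+16) = 7·Σk + 16·n
= 7·36 + 16·8
= 252 + 128 = 380

Σ = 380


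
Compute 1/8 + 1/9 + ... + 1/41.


Σₖ₌8^41 1/k = 1/8 + 1/9 + 1/10 + ... + 1/41
= 4865059788227699/2844937529085600
≈ 1.7101

Sum = 4865059788227699/2844937529085600 ≈ 1.7101


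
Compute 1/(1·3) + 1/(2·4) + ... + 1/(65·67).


1/(k(k+2)) = (1/2)·(1/k - 1/(k+2)) (partial fractions)
Telescoping: Σ = (1/2)·(1 + 1/2 - 1/66 - 1/67) = 1625/2211

Sum = 1625/2211


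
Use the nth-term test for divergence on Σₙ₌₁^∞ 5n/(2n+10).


lim(n→∞) 5n/(2n+10) = 5/2 = 5/2  (divide numerator and denominator by n)
lim aₙ = 5/2 ≠ 0 → series DIVERGES

Diverges (lim aₙ = 5/2 ≠ 0)


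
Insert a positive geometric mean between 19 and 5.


GM = √(19×5) = √95 = 9.7468

GM = 9.7468


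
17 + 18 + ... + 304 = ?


Σₖ₌17^304 k = Σₖ₌₁^304 k − Σₖ₌₁^16 k
= 304·305/2 − 16·17/2
= 46360 − 136 = 46224

Σk = 46224


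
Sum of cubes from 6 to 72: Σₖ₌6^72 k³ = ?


Σₖ₌6^72 k³ = [72·73/2]² − [5·6/2]²
= 6906384 − 225 = 6906159

Σk³ = 6906159


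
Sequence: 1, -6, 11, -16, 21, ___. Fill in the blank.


Pattern: alternating sign, magnitude arithmetic (d=5)
Terms: 1, -6, 11, -16, 21
Next term = -26

Next term = -26


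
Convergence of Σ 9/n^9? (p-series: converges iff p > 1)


p-series test: Σ c/n^p converges if p > 1, diverges if p ≤ 1 (constant c > 0 doesn't affect convergence).
p = 9
9 > 1 → CONVERGES

Converges (p = 9 > 1)


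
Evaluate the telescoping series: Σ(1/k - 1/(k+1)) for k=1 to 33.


Telescoping: adjacent terms cancel.
= 1/1 - 1/34
= 1 - 1/34 = 33/34

Sum = 33/34


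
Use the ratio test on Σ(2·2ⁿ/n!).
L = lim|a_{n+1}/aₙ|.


aₙ = 2·2^n/n!
a_{n+1}/aₙ = 2^(n+1)/(n+1)! × n!/2^n  (constant 2 cancels)
= 2/(n+1)
L = lim(n→∞) 2/(n+1) = 0
L < 1 → series CONVERGES

Converges (ratio test: L = 0 < 1)


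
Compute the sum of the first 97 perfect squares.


n = 97
n(n+1)(2n+1)/6 = 97×98×195/6
= 1853670/6 = 308945

Σk² = 308945


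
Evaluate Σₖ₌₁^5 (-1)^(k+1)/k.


S = 1 - 1/2 + 1/3 - 1/4 + 1/5
= 0.7833
(Full series converges to +ln(2) ≈ +0.6931)

S_5 = 0.7833


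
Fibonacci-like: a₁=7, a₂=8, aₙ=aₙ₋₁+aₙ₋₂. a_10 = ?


Computing iteratively: 7, 8, 15, 23, 38, 61, 99, 160, 259, 419
a_10 = 419

a_10 = 419


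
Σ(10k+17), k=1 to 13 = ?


Σ(10k+17) = 10·Σk + 17·n
= 10·91 + 17·13
= 910 + 221 = 1131

Σ = 1131


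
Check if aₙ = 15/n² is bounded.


a₁ = 15, a₂ = 15/4, a₃ = 15/9, ...
0 < aₙ ≤ 15 for all n ≥ 1
The sequence IS bounded

Bounded (0 < aₙ ≤ 15)


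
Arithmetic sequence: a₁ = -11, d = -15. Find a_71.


aₙ = a₁ + (n-1)d
= -11 + (71-1)×-15
= -11 - 1050
= -1061

a_71 = -1061


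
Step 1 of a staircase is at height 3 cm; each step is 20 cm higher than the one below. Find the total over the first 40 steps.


aₙ = 3 + (40-1)×20 = 783
Sₙ = n(a₁+aₙ)/2 = 40×(3+783)/2
= 40×786/2 = 15720

S_40 = 15720


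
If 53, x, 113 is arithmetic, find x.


AM = (53 + 113)/2 = 166/2 = 83

AM = 83


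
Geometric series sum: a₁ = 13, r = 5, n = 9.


Sₙ = 13×(5^9 - 1)/(5 - 1)
= 13×(1953125 - 1)/4
= 13×1953124/4
= 6347653

S_9 = 6347653


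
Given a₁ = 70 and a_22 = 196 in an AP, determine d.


d = (aₙ - a₁)/(n-1)
= (196 - 70)/(22-1)
= 126/21 = 6

d = 6


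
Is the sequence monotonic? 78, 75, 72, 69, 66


Differences: -3, -3, -3, -3
All differences < 0 → strictly DECREASING

Monotonically decreasing


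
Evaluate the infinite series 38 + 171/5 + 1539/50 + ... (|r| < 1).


S∞ = a₁/(1-r) = 38/(1 - 9/10)
= 38/(1/10)
= 380

S∞ = 380


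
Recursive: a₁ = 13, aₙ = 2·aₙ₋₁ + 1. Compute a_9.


Computing step by step:
a_1 = 13
a_2 = 27
a_3 = 55
a_4 = 111
a_5 = 223
a_6 = 447
a_7 = 895
a_8 = 1791
a_9 = 3583


a_9 = 3583


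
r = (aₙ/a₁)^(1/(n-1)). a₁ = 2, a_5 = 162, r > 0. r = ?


r^(n-1) = aₙ/a₁
r^4 = 162/2 = 81
r = 81^(1/4)
= ±3; taking r > 0 gives r = 3

r = 3


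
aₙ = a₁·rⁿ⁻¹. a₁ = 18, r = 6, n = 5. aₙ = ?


aₙ = a₁·r^(n-1)
= 18×6^4
= 18×1296
= 23328

a_5 = 23328


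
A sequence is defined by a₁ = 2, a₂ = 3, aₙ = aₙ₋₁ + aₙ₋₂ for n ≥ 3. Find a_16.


Computing iteratively: 2, 3, 5, 8, 13, 21, 34, 55, 89, 144, 233, 377, ...
a_16 = 2584

a_16 = 2584


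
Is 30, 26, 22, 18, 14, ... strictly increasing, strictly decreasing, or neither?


Differences: -4, -4, -4, -4
All differences < 0 → strictly DECREASING

Monotonically decreasing


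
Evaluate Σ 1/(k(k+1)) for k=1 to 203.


1/(k(k+1)) = 1/k - 1/(k+1) (partial fractions)
Telescoping: Σ = 1 - 1/204 = 203/204

Sum = 203/204


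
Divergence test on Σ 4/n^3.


lim(n→∞) 4/n^3 = 0
lim aₙ = 0 → nth-term test is INCONCLUSIVE
(Need other tests; this is actually a convergent p-series with p=3 > 1)

Inconclusive (lim aₙ = 0; need another test)


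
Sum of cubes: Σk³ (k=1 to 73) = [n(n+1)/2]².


n(n+1)/2 = 73×74/2 = 2701
Σk³ = 2701² = 7295401

Σk³ = 7295401


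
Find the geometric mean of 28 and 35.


GM = √(28×35) = √980 = 31.305

GM = 31.305


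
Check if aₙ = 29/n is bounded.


a₁ = 29, a₂ = 29/2, a₃ = 29/3, ...
0 < aₙ ≤ 29 for all n ≥ 1
Lower bound: 0, Upper bound: 29
The sequence IS bounded

Bounded (0 < aₙ ≤ 29)


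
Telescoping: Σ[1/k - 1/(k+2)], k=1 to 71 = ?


Telescoping with gap 2: two head and two tail terms survive.
= (1 + 1/2) - (1/72 + 1/73)
= 3/2 - 1/72 - 1/73 = 7739/5256

Sum = 7739/5256


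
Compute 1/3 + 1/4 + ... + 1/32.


Σₖ₌3^32 1/k = 1/3 + 1/4 + 1/5 + ... + 1/32
= 369455796282239/144403552893600
≈ 2.5585

Sum = 369455796282239/144403552893600 ≈ 2.5585


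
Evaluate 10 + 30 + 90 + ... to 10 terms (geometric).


Sₙ = 10×(3^10 - 1)/(3 - 1)
= 10×(59049 - 1)/2
= 10×59048/2
= 295240

S_10 = 295240


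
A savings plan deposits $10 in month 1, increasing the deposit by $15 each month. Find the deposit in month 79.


aₙ = a₁ + (n-1)d
= 10 + (79-1)×15
= 10 + 1170
= 1180

a_79 = 1180


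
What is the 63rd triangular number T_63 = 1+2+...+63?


n(n+1)/2 = 63×64/2 = 4032/2 = 2016

Σk = 2016


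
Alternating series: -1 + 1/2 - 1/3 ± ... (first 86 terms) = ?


S = -1 + 1/2 - 1/3 + 1/4 - 1/5 + 1/6 - 1/7 + 1/8 ± ...
= -0.6874
(Full series converges to -ln(2) ≈ -0.6931)

S_86 = -0.6874


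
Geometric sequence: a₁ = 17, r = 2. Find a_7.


aₙ = a₁·r^(n-1)
= 17×2^6
= 17×64
= 1088

a_7 = 1088


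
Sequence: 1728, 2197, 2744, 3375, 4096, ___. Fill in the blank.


Pattern: perfect cubes: n³
Terms: 1728, 2197, 2744, 3375, 4096
Next term = 4913

Next term = 4913


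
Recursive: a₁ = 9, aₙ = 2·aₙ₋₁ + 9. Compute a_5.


Computing step by step:
a_1 = 9
a_2 = 27
a_3 = 63
a_4 = 135
a_5 = 279


a_5 = 279


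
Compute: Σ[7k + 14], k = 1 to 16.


Σ(7k+14) = 7·Σk + 14·n
= 7·136 + 14·16
= 952 + 224 = 1176

Σ = 1176


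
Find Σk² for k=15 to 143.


Σₖ₌15^143 k² = Σₖ₌₁^143 k² − Σₖ₌₁^14 k²
= 143·144·287/6 − 14·15·29/6
= 984984 − 1015 = 983969

Σk² = 983969


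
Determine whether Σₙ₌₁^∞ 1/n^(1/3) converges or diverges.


p-series test: Σ c/n^p converges if p > 1, diverges if p ≤ 1 (constant c > 0 doesn't affect convergence).
p = 1/3
1/3 ≤ 1 → DIVERGES

Diverges (p = 1/3 ≤ 1)


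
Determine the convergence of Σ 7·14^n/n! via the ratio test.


aₙ = 7·14^n/n!
a_{n+1}/aₙ = 14^(n+1)/(n+1)! × n!/14^n  (constant 7 cancels)
= 14/(n+1)
L = lim(n→∞) 14/(n+1) = 0
L < 1 → series CONVERGES

Converges (ratio test: L = 0 < 1)


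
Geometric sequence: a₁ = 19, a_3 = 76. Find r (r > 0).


r^(n-1) = aₙ/a₁
r^2 = 76/19 = 4
r = 4^(1/2)
= ±2; taking r > 0 gives r = 2

r = 2


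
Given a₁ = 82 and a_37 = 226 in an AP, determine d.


d = (aₙ - a₁)/(n-1)
= (226 - 82)/(37-1)
= 144/36 = 4

d = 4


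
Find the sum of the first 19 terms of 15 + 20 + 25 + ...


aₙ = 15 + (19-1)×5 = 105
Sₙ = n(a₁+aₙ)/2 = 19×(15+105)/2
= 19×120/2 = 1140

S_19 = 1140


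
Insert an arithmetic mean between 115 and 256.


AM = (115 + 256)/2 = 371/2 = 185.5

AM = 185.5


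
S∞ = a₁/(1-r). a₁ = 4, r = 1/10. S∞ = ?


S∞ = a₁/(1-r) = 4/(1 - 1/10)
= 4/(9/10)
= 40/9

S∞ = 40/9


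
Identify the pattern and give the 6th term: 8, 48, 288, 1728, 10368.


Pattern: geometric (r=6)
Terms: 8, 48, 288, 1728, 10368
Next term = 62208

Next term = 62208


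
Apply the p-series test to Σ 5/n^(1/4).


p-series test: Σ c/n^p converges if p > 1, diverges if p ≤ 1 (constant c > 0 doesn't affect convergence).
p = 1/4
1/4 ≤ 1 → DIVERGES

Diverges (p = 1/4 ≤ 1)


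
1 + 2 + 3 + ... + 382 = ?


n(n+1)/2 = 382×383/2 = 146306/2 = 73153

Σk = 73153


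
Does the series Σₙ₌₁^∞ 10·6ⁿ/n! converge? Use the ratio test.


aₙ = 10·6^n/n!
a_{n+1}/aₙ = 6^(n+1)/(n+1)! × n!/6^n  (constant 10 cancels)
= 6/(n+1)
L = lim(n→∞) 6/(n+1) = 0
L < 1 → series CONVERGES

Converges (ratio test: L = 0 < 1)


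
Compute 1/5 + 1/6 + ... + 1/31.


Σₖ₌5^31 1/k = 1/5 + 1/6 + 1/7 + ... + 1/31
= 140353889699857/72201776446800
≈ 1.9439

Sum = 140353889699857/72201776446800 ≈ 1.9439


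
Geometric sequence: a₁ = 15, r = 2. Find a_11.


aₙ = a₁·r^(n-1)
= 15×2^10
= 15×1024
= 15360

a_11 = 15360


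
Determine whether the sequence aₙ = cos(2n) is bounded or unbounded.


For all n, -1 ≤ cos(2n) ≤ 1, so -1 ≤ cos(2n) ≤ 1
Lower bound: -1, Upper bound: 1
The sequence IS bounded

Bounded (-1 ≤ aₙ ≤ 1)


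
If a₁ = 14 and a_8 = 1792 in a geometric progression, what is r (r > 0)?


r^(n-1) = aₙ/a₁
r^7 = 1792/14 = 128
r = 128^(1/7)
= 2

r = 2


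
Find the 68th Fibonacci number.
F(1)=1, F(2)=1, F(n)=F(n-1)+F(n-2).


Fibonacci sequence: 1, 1, 2, 3, 5, 8, 13, 21, 34, 55, 89, ...
F(68) = 72723460248141

F(68) = 72723460248141


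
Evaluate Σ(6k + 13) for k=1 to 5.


Σ(6k+13) = 6·Σk + 13·n
= 6·15 + 13·5
= 90 + 65 = 155

Σ = 155


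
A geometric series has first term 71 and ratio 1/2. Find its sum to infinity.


S∞ = a₁/(1-r) = 71/(1 - 1/2)
= 71/(1/2)
= 142

S∞ = 142


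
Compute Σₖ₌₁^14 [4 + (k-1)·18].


aₙ = 4 + (14-1)×18 = 238
Sₙ = n(a₁+aₙ)/2 = 14×(4+238)/2
= 14×242/2 = 1694

S_14 = 1694


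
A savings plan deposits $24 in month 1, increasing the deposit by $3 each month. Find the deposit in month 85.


aₙ = a₁ + (n-1)d
= 24 + (85-1)×3
= 24 + 252
= 276

a_85 = 276


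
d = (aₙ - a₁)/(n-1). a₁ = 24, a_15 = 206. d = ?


d = (aₙ - a₁)/(n-1)
= (206 - 24)/(15-1)
= 182/14 = 13

d = 13


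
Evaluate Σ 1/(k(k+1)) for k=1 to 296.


1/(k(k+1)) = 1/k - 1/(k+1) (partial fractions)
Telescoping: Σ = 1 - 1/297 = 296/297

Sum = 296/297


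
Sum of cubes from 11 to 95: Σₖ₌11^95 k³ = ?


Σₖ₌11^95 k³ = [95·96/2]² − [10·11/2]²
= 20793600 − 3025 = 20790575

Σk³ = 20790575


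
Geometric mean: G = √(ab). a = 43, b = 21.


GM = √(43×21) = √903 = 30.05

GM = 30.05


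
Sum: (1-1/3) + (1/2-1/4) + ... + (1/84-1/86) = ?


Telescoping with gap 2: two head and two tail terms survive.
= (1 + 1/2) - (1/85 + 1/86)
= 3/2 - 1/85 - 1/86 = 5397/3655

Sum = 5397/3655


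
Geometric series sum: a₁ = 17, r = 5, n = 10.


Sₙ = 17×(5^10 - 1)/(5 - 1)
= 17×(9765625 - 1)/4
= 17×9765624/4
= 41503902

S_10 = 41503902


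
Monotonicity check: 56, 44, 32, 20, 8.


Differences: -12, -12, -12, -12
All differences < 0 → strictly DECREASING

Monotonically decreasing


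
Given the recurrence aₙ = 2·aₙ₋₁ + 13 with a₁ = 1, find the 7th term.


Computing step by step:
a_1 = 1
a_2 = 15
a_3 = 43
a_4 = 99
a_5 = 211
a_6 = 435
a_7 = 883


a_7 = 883


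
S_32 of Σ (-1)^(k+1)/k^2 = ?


S = 1 - 1/4 + 1/9 - 1/16 + 1/25 - 1/36 + 1/49 - 1/64 ± ...
= 0.822
(Full series converges to +π²/12 ≈ +0.8225)

S_32 = 0.822


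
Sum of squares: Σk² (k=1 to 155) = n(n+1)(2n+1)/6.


n = 155
n(n+1)(2n+1)/6 = 155×156×311/6
= 7519980/6 = 1253330

Σk² = 1253330


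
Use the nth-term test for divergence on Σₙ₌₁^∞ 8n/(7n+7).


lim(n→∞) 8n/(7n+7) = 8/7 = 8/7  (divide numerator and denominator by n)
lim aₙ = 8/7 ≠ 0 → series DIVERGES

Diverges (lim aₙ = 8/7 ≠ 0)


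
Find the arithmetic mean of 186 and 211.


AM = (186 + 211)/2 = 397/2 = 198.5

AM = 198.5


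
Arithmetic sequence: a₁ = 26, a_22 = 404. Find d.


d = (aₙ - a₁)/(n-1)
= (404 - 26)/(22-1)
= 378/21 = 18

d = 18


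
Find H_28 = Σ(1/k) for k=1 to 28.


H_28 = 1/1 + 1/2 + 1/3 + ... + 1/28
= 315404588903/80313433200
≈ 3.9272

H_28 = 315404588903/80313433200 ≈ 3.9272


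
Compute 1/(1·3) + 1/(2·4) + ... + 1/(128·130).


1/(k(k+2)) = (1/2)·(1/k - 1/(k+2)) (partial fractions)
Telescoping: Σ = (1/2)·(1 + 1/2 - 1/129 - 1/130) = 6224/8385

Sum = 6224/8385


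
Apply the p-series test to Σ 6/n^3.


p-series test: Σ c/n^p converges if p > 1, diverges if p ≤ 1 (constant c > 0 doesn't affect convergence).
p = 3
3 > 1 → CONVERGES

Converges (p = 3 > 1)


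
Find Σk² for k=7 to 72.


Σₖ₌7^72 k² = Σₖ₌₁^72 k² − Σₖ₌₁^6 k²
= 72·73·145/6 − 6·7·13/6
= 127020 − 91 = 126929

Σk² = 126929


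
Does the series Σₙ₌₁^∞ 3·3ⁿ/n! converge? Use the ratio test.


aₙ = 3·3^n/n!
a_{n+1}/aₙ = 3^(n+1)/(n+1)! × n!/3^n  (constant 3 cancels)
= 3/(n+1)
L = lim(n→∞) 3/(n+1) = 0
L < 1 → series CONVERGES

Converges (ratio test: L = 0 < 1)


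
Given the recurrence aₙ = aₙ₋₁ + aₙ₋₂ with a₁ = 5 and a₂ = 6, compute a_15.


Computing iteratively: 5, 6, 11, 17, 28, 45, 73, 118, 191, 309, 500, 809, ...
a_15 = 3427

a_15 = 3427


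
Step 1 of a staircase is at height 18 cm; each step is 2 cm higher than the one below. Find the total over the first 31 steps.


aₙ = 18 + (31-1)×2 = 78
Sₙ = n(a₁+aₙ)/2 = 31×(18+78)/2
= 31×96/2 = 1488

S_31 = 1488


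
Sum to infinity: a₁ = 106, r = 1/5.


S∞ = a₁/(1-r) = 106/(1 - 1/5)
= 106/(4/5)
= 265/2

S∞ = 265/2


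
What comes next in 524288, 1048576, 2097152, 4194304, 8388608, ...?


Pattern: powers of 2: 2ⁿ
Terms: 524288, 1048576, 2097152, 4194304, 8388608
Next term = 16777216

Next term = 16777216


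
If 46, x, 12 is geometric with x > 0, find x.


GM = √(46×12) = √552 = 23.4947

GM = 23.4947


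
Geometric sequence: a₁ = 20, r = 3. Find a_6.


aₙ = a₁·r^(n-1)
= 20×3^5
= 20×243
= 4860

a_6 = 4860


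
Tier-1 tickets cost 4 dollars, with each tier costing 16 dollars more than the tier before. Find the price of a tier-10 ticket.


aₙ = a₁ + (n-1)d
= 4 + (10-1)×16
= 4 + 144
= 148

a_10 = 148


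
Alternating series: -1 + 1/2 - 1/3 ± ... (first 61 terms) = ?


S = -1 + 1/2 - 1/3 + 1/4 - 1/5 + 1/6 - 1/7 + 1/8 ± ...
= -0.7013
(Full series converges to -ln(2) ≈ -0.6931)

S_61 = -0.7013


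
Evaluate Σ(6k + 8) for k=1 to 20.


Σ(6k+8) = 6·Σk + 8·n
= 6·210 + 8·20
= 1260 + 160 = 1420

Σ = 1420


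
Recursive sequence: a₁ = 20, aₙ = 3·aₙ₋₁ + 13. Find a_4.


Computing step by step:
a_1 = 20
a_2 = 73
a_3 = 232
a_4 = 709


a_4 = 709


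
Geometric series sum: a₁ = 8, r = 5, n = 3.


Sₙ = 8×(5^3 - 1)/(5 - 1)
= 8×(125 - 1)/4
= 8×124/4
= 248

S_3 = 248


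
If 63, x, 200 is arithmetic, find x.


AM = (63 + 200)/2 = 263/2 = 131.5

AM = 131.5


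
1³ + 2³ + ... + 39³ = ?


n(n+1)/2 = 39×40/2 = 780
Σk³ = 780² = 608400

Σk³ = 608400


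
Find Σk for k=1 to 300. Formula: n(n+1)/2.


n(n+1)/2 = 300×301/2 = 90300/2 = 45150

Σk = 45150


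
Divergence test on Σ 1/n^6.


lim(n→∞) 1/n^6 = 0
lim aₙ = 0 → nth-term test is INCONCLUSIVE
(Need other tests; this is actually a convergent p-series with p=6 > 1)

Inconclusive (lim aₙ = 0; need another test)


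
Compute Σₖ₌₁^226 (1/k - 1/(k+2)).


Telescoping with gap 2: two head and two tail terms survive.
= (1 + 1/2) - (1/227 + 1/228)
= 3/2 - 1/227 - 1/228 = 77179/51756

Sum = 77179/51756


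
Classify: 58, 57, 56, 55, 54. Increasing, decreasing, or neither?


Differences: -1, -1, -1, -1
All differences < 0 → strictly DECREASING

Monotonically decreasing


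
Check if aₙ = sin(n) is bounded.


For all n, -1 ≤ sin(n) ≤ 1, so -1 ≤ sin(n) ≤ 1
Lower bound: -1, Upper bound: 1
The sequence IS bounded

Bounded (-1 ≤ aₙ ≤ 1)


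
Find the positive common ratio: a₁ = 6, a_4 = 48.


r^(n-1) = aₙ/a₁
r^3 = 48/6 = 8
r = 8^(1/3)
= 2

r = 2


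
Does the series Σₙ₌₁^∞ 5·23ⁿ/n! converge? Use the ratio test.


aₙ = 5·23^n/n!
a_{n+1}/aₙ = 23^(n+1)/(n+1)! × n!/23^n  (constant 5 cancels)
= 23/(n+1)
L = lim(n→∞) 23/(n+1) = 0
L < 1 → series CONVERGES

Converges (ratio test: L = 0 < 1)


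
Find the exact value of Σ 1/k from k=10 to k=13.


Σₖ₌10^13 1/k = 1/10 + 1/11 + 1/12 + 1/13
= 3013/8580
≈ 0.3512

Sum = 3013/8580 ≈ 0.3512


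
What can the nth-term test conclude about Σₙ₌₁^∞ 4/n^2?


lim(n→∞) 4/n^2 = 0
lim aₙ = 0 → nth-term test is INCONCLUSIVE
(Need other tests; this is actually a convergent p-series with p=2 > 1)

Inconclusive (lim aₙ = 0; need another test)


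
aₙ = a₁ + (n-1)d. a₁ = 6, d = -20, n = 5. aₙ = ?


aₙ = a₁ + (n-1)d
= 6 + (5-1)×-20
= 6 - 80
= -74

a_5 = -74
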